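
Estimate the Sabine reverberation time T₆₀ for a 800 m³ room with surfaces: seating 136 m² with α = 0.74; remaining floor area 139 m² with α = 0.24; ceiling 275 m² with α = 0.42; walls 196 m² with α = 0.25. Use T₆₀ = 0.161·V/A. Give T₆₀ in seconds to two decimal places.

0.43 s

Summing Sᵢαᵢ: 136·0.74 + 139·0.24 + 275·0.42 + 196·0.25 = 298.50 m².
T₆₀ = 0.161 × 800 / 298.50 = 0.431 s.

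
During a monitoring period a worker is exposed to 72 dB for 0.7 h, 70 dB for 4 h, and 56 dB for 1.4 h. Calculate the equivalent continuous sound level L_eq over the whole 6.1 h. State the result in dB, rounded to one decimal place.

The energy average is taken in the linear domain: L_eq = 10·log₁₀[(Σ tᵢ·10^(Lᵢ/10))/T], T = 6.1 h.
Σ tᵢ·10^(Lᵢ/10) = 0.7·10^(72/10) + 4·10^(70/10) + 1.4·10^(56/10) = 5.165e+07.
L_eq = 10·log₁₀(5.165e+07/6.1) = 69.28 dB.

69.3 dB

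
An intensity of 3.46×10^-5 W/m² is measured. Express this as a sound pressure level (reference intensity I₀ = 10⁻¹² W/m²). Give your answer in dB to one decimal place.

Dividing by I₀ shifts the exponent by 12: I/I₀ = 3.46×10^7.
L = 10·(0.5391 + 7) = 75.39 dB.

75.4 dB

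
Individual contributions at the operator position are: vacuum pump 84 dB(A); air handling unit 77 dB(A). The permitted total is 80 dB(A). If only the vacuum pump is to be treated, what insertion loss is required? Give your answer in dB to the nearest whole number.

The untreated sources together contribute 10^(77/10) = 5.012e+07, i.e. 77.00 dB(A).
To meet 80 dB(A) overall, the treated vacuum pump may contribute at most 10^(80/10) − 5.012e+07 = 4.988e+07, i.e. 76.98 dB(A).
Required insertion loss = 84 − 76.98 = 7.02 dB.

7 dB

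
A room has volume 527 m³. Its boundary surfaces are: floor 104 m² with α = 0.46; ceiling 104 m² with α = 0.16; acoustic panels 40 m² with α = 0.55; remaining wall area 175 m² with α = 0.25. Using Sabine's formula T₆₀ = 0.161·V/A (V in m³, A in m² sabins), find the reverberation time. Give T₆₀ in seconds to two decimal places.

Total absorption A = 104·0.46 + 104·0.16 + 40·0.55 + 175·0.25 = 130.23 m² sabins.
T₆₀ = 0.161 × 527 / 130.23 = 0.652 s.

0.65 s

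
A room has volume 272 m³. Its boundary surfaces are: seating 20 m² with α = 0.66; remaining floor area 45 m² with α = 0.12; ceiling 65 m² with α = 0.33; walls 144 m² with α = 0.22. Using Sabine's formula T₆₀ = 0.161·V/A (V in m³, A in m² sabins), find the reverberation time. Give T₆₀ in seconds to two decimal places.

Total absorption A = 20·0.66 + 45·0.12 + 65·0.33 + 144·0.22 = 71.73 m² sabins.
T₆₀ = 0.161·V/A = 0.161·272/71.73 = 0.611 s.

0.61 s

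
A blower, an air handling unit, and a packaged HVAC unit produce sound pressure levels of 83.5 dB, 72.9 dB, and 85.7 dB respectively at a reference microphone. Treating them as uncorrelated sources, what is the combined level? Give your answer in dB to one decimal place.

Incoherent sources combine by intensity addition: L_total = 10·log₁₀(Σ 10^(L_i/10)).
Σ 10^(L/10) = 10^(83.5/10) + 10^(72.9/10) + 10^(85.7/10) = 6.149e+08.
L_total = 10·log₁₀(6.149e+08) = 87.89 dB.

87.9 dB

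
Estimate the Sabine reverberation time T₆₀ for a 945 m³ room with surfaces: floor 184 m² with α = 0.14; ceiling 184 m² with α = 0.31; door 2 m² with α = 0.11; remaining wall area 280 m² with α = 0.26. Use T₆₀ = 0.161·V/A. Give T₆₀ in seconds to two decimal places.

Summing Sᵢαᵢ: 184·0.14 + 184·0.31 + 2·0.11 + 280·0.26 = 155.82 m².
T₆₀ = 0.161·V/A = 0.161·945/155.82 = 0.976 s.

0.98 s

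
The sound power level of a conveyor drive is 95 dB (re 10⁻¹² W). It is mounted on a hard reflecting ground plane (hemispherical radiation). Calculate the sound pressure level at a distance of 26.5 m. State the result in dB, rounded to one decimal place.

Free-field hemispherical radiation: L_p = L_w − 10·log₁₀(2π·r²), r = 26.5 m.
2π·r² = 4412 m², 10·log₁₀ of that is 36.447 dB.
L_p = 95 − 36.447 = 58.55 dB.

58.6 dB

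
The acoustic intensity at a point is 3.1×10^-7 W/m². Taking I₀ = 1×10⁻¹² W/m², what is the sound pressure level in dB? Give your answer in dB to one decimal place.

I/I₀ = 3.1×10^-7/10⁻¹² = 3.1×10^5, and L = 10·log₁₀(I/I₀).
L = 10·(0.4914 + 5) = 54.91 dB.

54.9 dB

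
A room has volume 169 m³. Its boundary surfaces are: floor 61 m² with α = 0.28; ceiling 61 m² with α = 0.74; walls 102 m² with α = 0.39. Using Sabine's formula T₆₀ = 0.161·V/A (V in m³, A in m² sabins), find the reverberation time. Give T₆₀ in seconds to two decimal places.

Summing Sᵢαᵢ: 61·0.28 + 61·0.74 + 102·0.39 = 102.00 m².
T₆₀ = 0.161 × 169 / 102.00 = 0.267 s.

0.27 s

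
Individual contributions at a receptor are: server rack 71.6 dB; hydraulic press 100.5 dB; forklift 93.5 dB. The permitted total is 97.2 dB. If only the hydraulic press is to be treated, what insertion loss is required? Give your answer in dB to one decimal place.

The untreated sources together contribute 10^(71.6/10) + 10^(93.5/10) = 2.253e+09, i.e. 93.53 dB.
To meet 97.2 dB overall, the treated hydraulic press may contribute at most 10^(97.2/10) − 2.253e+09 = 2.995e+09, i.e. 94.76 dB.
So the hydraulic press must be reduced from 100.5 to 94.76 dB: IL = 5.74 dB.

5.7 dB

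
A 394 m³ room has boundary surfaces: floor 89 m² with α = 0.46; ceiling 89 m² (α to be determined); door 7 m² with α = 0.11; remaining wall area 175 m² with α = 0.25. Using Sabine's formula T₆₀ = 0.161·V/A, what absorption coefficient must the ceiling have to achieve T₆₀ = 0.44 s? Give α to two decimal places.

0.66

A = 0.161·V/T₆₀ = 0.161·394/0.44 = 144.17 m² sabins.
Absorption from the other surfaces = 89·0.46 + 7·0.11 + 175·0.25 = 85.46 m², so the ceiling must supply 58.71 m² over 89 m².
α = 58.71/89 = 0.660.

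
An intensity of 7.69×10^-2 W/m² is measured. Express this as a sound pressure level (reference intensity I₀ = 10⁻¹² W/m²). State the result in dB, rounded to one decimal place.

Dividing by I₀ shifts the exponent by 12: I/I₀ = 7.69×10^10.
L = 10·(0.8859 + 10) = 108.86 dB.

108.9 dB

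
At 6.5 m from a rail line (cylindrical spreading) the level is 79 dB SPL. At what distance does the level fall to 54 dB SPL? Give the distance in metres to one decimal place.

2055.5 m

The 25.0 dB drop corresponds to a distance ratio of 10^(25.0/10) for a line source.
r₂ = 6.5·10^((79−54)/10) = 6.5·10^(25.0/10) = 2055.48 m.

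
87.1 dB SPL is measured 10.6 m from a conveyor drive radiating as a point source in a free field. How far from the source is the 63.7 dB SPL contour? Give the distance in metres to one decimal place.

156.8 m

Point-source spreading drops the level by 20·log₁₀(r₂/r₁); inverting, r₂/r₁ = 10^(ΔL/20).
r₂ = 10.6·10^((87.1−63.7)/20) = 10.6·10^(23.4/20) = 156.79 m.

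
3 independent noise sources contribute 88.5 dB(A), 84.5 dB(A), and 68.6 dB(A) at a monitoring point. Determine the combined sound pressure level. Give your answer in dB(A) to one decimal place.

Incoherent sources combine by intensity addition: L_total = 10·log₁₀(Σ 10^(L_i/10)).
Σ 10^(L/10) = 10^(88.5/10) + 10^(84.5/10) + 10^(68.6/10) = 9.970e+08.
L_total = 10·log₁₀(9.970e+08) = 89.99 dB(A).

90.0 dB(A)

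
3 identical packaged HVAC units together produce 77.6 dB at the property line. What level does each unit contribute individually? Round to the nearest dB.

Dividing the total intensity by 3 lowers the level by 10·log₁₀ 3 = 4.771 dB: L₁ = 77.6 − 4.771.

73 dB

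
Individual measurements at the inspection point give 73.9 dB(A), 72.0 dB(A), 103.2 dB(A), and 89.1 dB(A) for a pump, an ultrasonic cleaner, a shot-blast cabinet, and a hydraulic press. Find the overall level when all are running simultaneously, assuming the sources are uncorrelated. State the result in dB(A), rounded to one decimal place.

For uncorrelated sources the intensities add, so convert each level to linear form, sum, and take 10·log₁₀ of the total.
Σ 10^(L/10) = 10^(73.9/10) + 10^(72.0/10) + 10^(103.2/10) + 10^(89.1/10) = 2.175e+10.
L_total = 10·log₁₀(2.175e+10) = 103.37 dB(A).

103.4 dB(A)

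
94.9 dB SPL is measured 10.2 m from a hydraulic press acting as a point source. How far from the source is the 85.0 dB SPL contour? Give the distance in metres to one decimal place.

For a point source L₁ − L₂ = 20·log₁₀(r₂/r₁), so r₂ = r₁·10^((L₁−L₂)/20).
r₂ = 10.2·10^((94.9−85.0)/20) = 10.2·10^(9.9/20) = 31.89 m.

31.9 m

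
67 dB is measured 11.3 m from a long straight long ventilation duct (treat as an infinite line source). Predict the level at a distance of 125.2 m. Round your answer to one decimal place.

56.6 dB

Cylindrical spreading from a line source gives a 10·log₁₀(r₂/r₁) drop.
L₂ = 67 − 10·log₁₀(125.2/11.3) = 67 − 10.445 = 56.55 dB.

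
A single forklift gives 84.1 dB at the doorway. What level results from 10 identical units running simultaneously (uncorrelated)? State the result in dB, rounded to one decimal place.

L_total = L₁ + 10·log₁₀ N for N identical incoherent sources.
L_total = 84.1 + 10·log₁₀(10) = 84.1 + 10.000 = 94.10 dB.

94.1 dB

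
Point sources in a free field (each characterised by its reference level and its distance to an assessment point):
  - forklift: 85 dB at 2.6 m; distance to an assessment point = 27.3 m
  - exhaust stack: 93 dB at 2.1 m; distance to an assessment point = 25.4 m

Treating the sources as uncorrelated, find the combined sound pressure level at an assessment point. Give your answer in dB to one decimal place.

72.2 dB

Apply inverse-square spreading to bring every level to the receiver, then sum 10^(L/10).
forklift: 85 − 20·log₁₀(27.3/2.6) = 85 − 20.42 = 64.58 dB.
exhaust stack: 93 − 20·log₁₀(25.4/2.1) = 93 − 21.65 = 71.35 dB.
Σ 10^(L/10) = 1.651e+07 → L_total = 10·log₁₀(1.651e+07) = 72.18 dB.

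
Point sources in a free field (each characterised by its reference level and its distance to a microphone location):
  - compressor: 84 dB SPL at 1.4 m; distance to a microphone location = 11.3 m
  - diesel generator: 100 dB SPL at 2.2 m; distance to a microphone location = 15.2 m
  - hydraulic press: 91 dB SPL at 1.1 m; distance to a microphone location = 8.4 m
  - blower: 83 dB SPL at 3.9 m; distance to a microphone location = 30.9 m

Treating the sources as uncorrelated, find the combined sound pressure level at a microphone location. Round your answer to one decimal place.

83.8 dB SPL

Apply inverse-square spreading to bring every level to the receiver, then sum 10^(L/10).
compressor: 84 − 20·log₁₀(11.3/1.4) = 84 − 18.14 = 65.86 dB SPL.
diesel generator: 100 − 20·log₁₀(15.2/2.2) = 100 − 16.79 = 83.21 dB SPL.
hydraulic press: 91 − 20·log₁₀(8.4/1.1) = 91 − 17.66 = 73.34 dB SPL.
blower: 83 − 20·log₁₀(30.9/3.9) = 83 − 17.98 = 65.02 dB SPL.
Σ 10^(L/10) = 2.381e+08 → L_total = 10·log₁₀(2.381e+08) = 83.77 dB SPL.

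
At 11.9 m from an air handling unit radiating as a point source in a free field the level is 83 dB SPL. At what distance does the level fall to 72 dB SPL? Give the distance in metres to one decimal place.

For a point source L₁ − L₂ = 20·log₁₀(r₂/r₁), so r₂ = r₁·10^((L₁−L₂)/20).
r₂ = 11.9·10^((83−72)/20) = 11.9·10^(11.0/20) = 42.22 m.

42.2 m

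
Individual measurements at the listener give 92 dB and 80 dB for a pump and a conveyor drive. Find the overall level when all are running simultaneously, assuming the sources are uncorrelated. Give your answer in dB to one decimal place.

Incoherent sources combine by intensity addition: L_total = 10·log₁₀(Σ 10^(L_i/10)).
Σ 10^(L/10) = 10^(92/10) + 10^(80/10) = 1.685e+09.
L_total = 10·log₁₀(1.685e+09) = 92.27 dB.

92.3 dB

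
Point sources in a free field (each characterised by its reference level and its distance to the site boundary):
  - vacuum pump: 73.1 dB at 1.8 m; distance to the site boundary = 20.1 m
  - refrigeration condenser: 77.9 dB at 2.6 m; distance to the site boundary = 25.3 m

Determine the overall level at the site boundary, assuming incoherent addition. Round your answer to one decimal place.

Propagate each source to the receiver with L = L_ref − 20·log₁₀(r/r_ref), then add intensities.
vacuum pump: 73.1 − 20·log₁₀(20.1/1.8) = 73.1 − 20.96 = 52.14 dB.
refrigeration condenser: 77.9 − 20·log₁₀(25.3/2.6) = 77.9 − 19.76 = 58.14 dB.
Σ 10^(L/10) = 8.149e+05 → L_total = 10·log₁₀(8.149e+05) = 59.11 dB.

59.1 dB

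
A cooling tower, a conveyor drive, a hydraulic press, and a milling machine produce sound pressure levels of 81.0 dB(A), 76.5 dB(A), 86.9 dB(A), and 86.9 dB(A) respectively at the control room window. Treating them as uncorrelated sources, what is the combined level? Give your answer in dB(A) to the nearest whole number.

91 dB(A)

Incoherent sources combine by intensity addition: L_total = 10·log₁₀(Σ 10^(L_i/10)).
Σ 10^(L/10) = 10^(81.0/10) + 10^(76.5/10) + 10^(86.9/10) + 10^(86.9/10) = 1.150e+09.
L_total = 10·log₁₀(1.150e+09) = 90.61 dB(A).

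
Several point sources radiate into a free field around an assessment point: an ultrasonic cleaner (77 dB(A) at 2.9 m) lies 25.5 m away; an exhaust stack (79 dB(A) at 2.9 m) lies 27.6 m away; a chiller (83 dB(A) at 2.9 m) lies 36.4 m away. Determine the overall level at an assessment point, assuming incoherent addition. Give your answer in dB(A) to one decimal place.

Apply inverse-square spreading to bring every level to the receiver, then sum 10^(L/10).
ultrasonic cleaner: 77 − 20·log₁₀(25.5/2.9) = 77 − 18.88 = 58.12 dB(A).
exhaust stack: 79 − 20·log₁₀(27.6/2.9) = 79 − 19.57 = 59.43 dB(A).
chiller: 83 − 20·log₁₀(36.4/2.9) = 83 − 21.97 = 61.03 dB(A).
Σ 10^(L/10) = 2.792e+06 → L_total = 10·log₁₀(2.792e+06) = 64.46 dB(A).

64.5 dB(A)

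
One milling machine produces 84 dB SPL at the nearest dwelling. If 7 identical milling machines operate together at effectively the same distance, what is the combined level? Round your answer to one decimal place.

92.5 dB SPL

N identical incoherent sources raise the level by 10·log₁₀ N.
L_total = 84 + 10·log₁₀(7) = 84 + 8.451 = 92.45 dB SPL.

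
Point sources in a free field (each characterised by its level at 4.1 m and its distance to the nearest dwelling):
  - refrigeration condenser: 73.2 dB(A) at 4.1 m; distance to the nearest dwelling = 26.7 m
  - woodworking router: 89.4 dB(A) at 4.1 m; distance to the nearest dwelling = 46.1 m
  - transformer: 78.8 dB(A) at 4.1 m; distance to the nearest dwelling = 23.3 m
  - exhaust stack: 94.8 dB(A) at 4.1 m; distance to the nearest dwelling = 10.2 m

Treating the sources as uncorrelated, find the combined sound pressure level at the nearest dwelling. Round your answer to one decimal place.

Apply inverse-square spreading to bring every level to the receiver, then sum 10^(L/10).
refrigeration condenser: 73.2 − 20·log₁₀(26.7/4.1) = 73.2 − 16.27 = 56.93 dB(A).
woodworking router: 89.4 − 20·log₁₀(46.1/4.1) = 89.4 − 21.02 = 68.38 dB(A).
transformer: 78.8 − 20·log₁₀(23.3/4.1) = 78.8 − 15.09 = 63.71 dB(A).
exhaust stack: 94.8 − 20·log₁₀(10.2/4.1) = 94.8 − 7.92 = 86.88 dB(A).
Σ 10^(L/10) = 4.977e+08 → L_total = 10·log₁₀(4.977e+08) = 86.97 dB(A).

87.0 dB(A)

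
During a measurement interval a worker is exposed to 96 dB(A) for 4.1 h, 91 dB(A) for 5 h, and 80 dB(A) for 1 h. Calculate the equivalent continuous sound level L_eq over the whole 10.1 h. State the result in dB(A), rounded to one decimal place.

93.5 dB(A)

The energy average is taken in the linear domain: L_eq = 10·log₁₀[(Σ tᵢ·10^(Lᵢ/10))/T], T = 10.1 h.
Σ tᵢ·10^(Lᵢ/10) = 4.1·10^(96/10) + 5·10^(91/10) + 1·10^(80/10) = 2.272e+10.
L_eq = 10·log₁₀(2.272e+10/10.1) = 93.52 dB(A).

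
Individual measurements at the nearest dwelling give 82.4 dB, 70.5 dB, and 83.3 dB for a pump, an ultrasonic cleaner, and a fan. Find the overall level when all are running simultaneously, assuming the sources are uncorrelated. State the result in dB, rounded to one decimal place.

86.0 dB

Incoherent sources combine by intensity addition: L_total = 10·log₁₀(Σ 10^(L_i/10)).
Σ 10^(L/10) = 10^(82.4/10) + 10^(70.5/10) + 10^(83.3/10) = 3.988e+08.
L_total = 10·log₁₀(3.988e+08) = 86.01 dB.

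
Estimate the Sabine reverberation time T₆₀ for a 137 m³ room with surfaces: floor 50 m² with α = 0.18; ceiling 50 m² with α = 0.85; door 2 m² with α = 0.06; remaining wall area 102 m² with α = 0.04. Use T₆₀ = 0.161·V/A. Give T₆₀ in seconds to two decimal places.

0.40 s

Summing Sᵢαᵢ: 50·0.18 + 50·0.85 + 2·0.06 + 102·0.04 = 55.70 m².
T₆₀ = 0.161·V/A = 0.161·137/55.70 = 0.396 s.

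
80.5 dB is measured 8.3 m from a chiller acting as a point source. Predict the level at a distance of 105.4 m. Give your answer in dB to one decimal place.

58.4 dB

Point-source attenuation: ΔL = 20·log₁₀(r₂/r₁) = 20·log₁₀(105.4/8.3) = 22.075 dB.
L₂ = 80.5 − 20·log₁₀(105.4/8.3) = 80.5 − 22.075 = 58.42 dB.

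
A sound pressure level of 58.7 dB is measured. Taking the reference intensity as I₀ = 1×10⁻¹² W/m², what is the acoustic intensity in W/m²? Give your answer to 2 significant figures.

7.4e-07 W/m²

L = 10·log₁₀(I/I₀) ⇒ I = I₀·10^(L/10) = 10⁻¹² × 10^5.87.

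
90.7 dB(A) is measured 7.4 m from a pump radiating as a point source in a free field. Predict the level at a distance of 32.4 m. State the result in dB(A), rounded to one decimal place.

77.9 dB(A)

Point-source attenuation: ΔL = 20·log₁₀(r₂/r₁) = 20·log₁₀(32.4/7.4) = 12.826 dB.
L₂ = 90.7 − 20·log₁₀(32.4/7.4) = 90.7 − 12.826 = 77.87 dB(A).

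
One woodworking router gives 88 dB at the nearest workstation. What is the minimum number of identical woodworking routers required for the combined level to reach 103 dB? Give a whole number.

32

The shortfall is 103 − 88 = 15.0 dB, and N units add 10·log₁₀ N, so need 10·log₁₀ N ≥ 15.0.
N ≥ 10^(15.0/10) = 31.623, so N = 32.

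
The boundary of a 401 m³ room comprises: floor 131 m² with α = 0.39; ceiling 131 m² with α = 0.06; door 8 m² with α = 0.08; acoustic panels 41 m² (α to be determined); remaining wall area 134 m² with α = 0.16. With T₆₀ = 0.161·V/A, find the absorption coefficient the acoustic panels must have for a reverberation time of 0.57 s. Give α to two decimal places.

A = 0.161·V/T₆₀ = 0.161·401/0.57 = 113.26 m² sabins.
Absorption from the other surfaces = 131·0.39 + 131·0.06 + 8·0.08 + 134·0.16 = 81.03 m², so the acoustic panels must supply 32.23 m² over 41 m².
α = 32.23/41 = 0.786.

0.79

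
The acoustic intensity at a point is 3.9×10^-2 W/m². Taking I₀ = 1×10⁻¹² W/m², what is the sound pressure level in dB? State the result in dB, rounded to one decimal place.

105.9 dB

L = 10·log₁₀(I/I₀) = 10·log₁₀(3.9×10^-2/10⁻¹²) = 10·log₁₀(3.9×10^10).
L = 10·(0.5911 + 10) = 105.91 dB.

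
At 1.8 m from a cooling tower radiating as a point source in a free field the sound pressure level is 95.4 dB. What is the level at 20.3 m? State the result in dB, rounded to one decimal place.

Spherical spreading from a point source gives a 20·log₁₀(r₂/r₁) drop.
L₂ = 95.4 − 20·log₁₀(20.3/1.8) = 95.4 − 21.044 = 74.36 dB.

74.4 dB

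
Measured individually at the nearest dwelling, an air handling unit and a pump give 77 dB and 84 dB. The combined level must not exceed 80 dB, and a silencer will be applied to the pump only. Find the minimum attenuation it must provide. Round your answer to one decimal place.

7.0 dB

Fixed contribution from the other source: Σ 10^(L/10) = 10^(77/10) = 5.012e+07 (77.00 dB).
The limit corresponds to 10^(80/10) = 1.000e+08; subtracting the fixed part leaves 4.988e+07 for the pump, i.e. 76.98 dB.
So the pump must be reduced from 84 to 76.98 dB: IL = 7.02 dB.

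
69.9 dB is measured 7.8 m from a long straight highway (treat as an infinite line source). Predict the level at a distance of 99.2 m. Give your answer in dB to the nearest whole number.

For a line source, L₂ = L₁ − 10·log₁₀(r₂/r₁).
L₂ = 69.9 − 10·log₁₀(99.2/7.8) = 69.9 − 11.044 = 58.86 dB.

59 dB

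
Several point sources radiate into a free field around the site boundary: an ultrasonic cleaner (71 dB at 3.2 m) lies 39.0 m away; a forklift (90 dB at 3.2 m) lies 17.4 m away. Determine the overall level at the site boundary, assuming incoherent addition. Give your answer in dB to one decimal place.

75.3 dB

Apply inverse-square spreading to bring every level to the receiver, then sum 10^(L/10).
ultrasonic cleaner: 71 − 20·log₁₀(39.0/3.2) = 71 − 21.72 = 49.28 dB.
forklift: 90 − 20·log₁₀(17.4/3.2) = 90 − 14.71 = 75.29 dB.
Σ 10^(L/10) = 3.391e+07 → L_total = 10·log₁₀(3.391e+07) = 75.30 dB.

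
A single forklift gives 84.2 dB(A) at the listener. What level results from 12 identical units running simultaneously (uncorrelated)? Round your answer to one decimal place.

N identical incoherent sources raise the level by 10·log₁₀ N.
L_total = 84.2 + 10·log₁₀(12) = 84.2 + 10.792 = 94.99 dB(A).

95.0 dB(A)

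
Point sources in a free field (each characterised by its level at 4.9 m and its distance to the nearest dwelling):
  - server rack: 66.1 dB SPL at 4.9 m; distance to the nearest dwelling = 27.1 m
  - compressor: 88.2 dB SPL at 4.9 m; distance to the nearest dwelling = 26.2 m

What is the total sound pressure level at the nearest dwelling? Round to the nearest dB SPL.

74 dB SPL

Apply inverse-square spreading to bring every level to the receiver, then sum 10^(L/10).
server rack: 66.1 − 20·log₁₀(27.1/4.9) = 66.1 − 14.86 = 51.24 dB SPL.
compressor: 88.2 − 20·log₁₀(26.2/4.9) = 88.2 − 14.56 = 73.64 dB SPL.
Σ 10^(L/10) = 2.324e+07 → L_total = 10·log₁₀(2.324e+07) = 73.66 dB SPL.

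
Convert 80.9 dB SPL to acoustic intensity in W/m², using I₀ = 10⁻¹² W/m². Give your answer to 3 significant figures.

0.000123 W/m²

I = I₀·10^(L/10) = 10⁻¹² × 10^(80.9/10) = 10^(-3.910).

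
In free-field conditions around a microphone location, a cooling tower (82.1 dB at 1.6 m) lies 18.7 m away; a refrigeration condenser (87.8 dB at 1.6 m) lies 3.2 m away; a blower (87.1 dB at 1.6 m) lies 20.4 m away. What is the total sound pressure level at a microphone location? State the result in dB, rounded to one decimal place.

First find each source's level at the receiver (point-source: −20·log₁₀(r/r_ref)), then combine on an intensity basis.
cooling tower: 82.1 − 20·log₁₀(18.7/1.6) = 82.1 − 21.35 = 60.75 dB.
refrigeration condenser: 87.8 − 20·log₁₀(3.2/1.6) = 87.8 − 6.02 = 81.78 dB.
blower: 87.1 − 20·log₁₀(20.4/1.6) = 87.1 − 22.11 = 64.99 dB.
Σ 10^(L/10) = 1.550e+08 → L_total = 10·log₁₀(1.550e+08) = 81.90 dB.

81.9 dB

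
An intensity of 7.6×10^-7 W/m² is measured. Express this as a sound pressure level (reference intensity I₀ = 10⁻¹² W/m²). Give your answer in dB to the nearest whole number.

I/I₀ = 7.6×10^-7/10⁻¹² = 7.6×10^5, and L = 10·log₁₀(I/I₀).
L = 10·(0.8808 + 5) = 58.81 dB.

59 dB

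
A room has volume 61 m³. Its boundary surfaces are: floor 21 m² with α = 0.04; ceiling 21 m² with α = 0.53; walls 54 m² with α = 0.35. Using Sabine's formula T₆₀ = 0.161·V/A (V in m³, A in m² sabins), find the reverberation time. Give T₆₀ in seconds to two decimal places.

Summing Sᵢαᵢ: 21·0.04 + 21·0.53 + 54·0.35 = 30.87 m².
T₆₀ = 0.161·V/A = 0.161·61/30.87 = 0.318 s.

0.32 s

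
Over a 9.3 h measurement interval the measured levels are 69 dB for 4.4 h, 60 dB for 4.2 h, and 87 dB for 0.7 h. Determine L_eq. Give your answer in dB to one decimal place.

The energy average is taken in the linear domain: L_eq = 10·log₁₀[(Σ tᵢ·10^(Lᵢ/10))/T], T = 9.3 h.
Σ tᵢ·10^(Lᵢ/10) = 4.4·10^(69/10) + 4.2·10^(60/10) + 0.7·10^(87/10) = 3.900e+08.
L_eq = 10·log₁₀(3.900e+08/9.3) = 76.23 dB.

76.2 dB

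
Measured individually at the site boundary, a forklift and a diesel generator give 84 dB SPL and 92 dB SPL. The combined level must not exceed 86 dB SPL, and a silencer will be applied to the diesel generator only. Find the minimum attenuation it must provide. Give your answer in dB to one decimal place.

10.3 dB

Everything except the diesel generator sums to 10^(84/10) = 2.512e+08 in linear terms, 84.00 dB SPL.
The limit corresponds to 10^(86/10) = 3.981e+08; subtracting the fixed part leaves 1.469e+08 for the diesel generator, i.e. 81.67 dB SPL.
Required insertion loss = 92 − 81.67 = 10.33 dB.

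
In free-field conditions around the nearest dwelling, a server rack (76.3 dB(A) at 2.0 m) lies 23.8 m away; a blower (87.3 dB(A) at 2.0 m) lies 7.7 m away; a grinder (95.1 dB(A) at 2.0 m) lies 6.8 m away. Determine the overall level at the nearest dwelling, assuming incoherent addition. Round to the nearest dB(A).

85 dB(A)

Apply inverse-square spreading to bring every level to the receiver, then sum 10^(L/10).
server rack: 76.3 − 20·log₁₀(23.8/2.0) = 76.3 − 21.51 = 54.79 dB(A).
blower: 87.3 − 20·log₁₀(7.7/2.0) = 87.3 − 11.71 = 75.59 dB(A).
grinder: 95.1 − 20·log₁₀(6.8/2.0) = 95.1 − 10.63 = 84.47 dB(A).
Σ 10^(L/10) = 3.165e+08 → L_total = 10·log₁₀(3.165e+08) = 85.00 dB(A).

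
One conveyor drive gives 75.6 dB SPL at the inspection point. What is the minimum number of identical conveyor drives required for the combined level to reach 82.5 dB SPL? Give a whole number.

The shortfall is 82.5 − 75.6 = 6.9 dB, and N units add 10·log₁₀ N, so need 10·log₁₀ N ≥ 6.9.
N ≥ 10^(6.9/10) = 4.898, so N = 5.

5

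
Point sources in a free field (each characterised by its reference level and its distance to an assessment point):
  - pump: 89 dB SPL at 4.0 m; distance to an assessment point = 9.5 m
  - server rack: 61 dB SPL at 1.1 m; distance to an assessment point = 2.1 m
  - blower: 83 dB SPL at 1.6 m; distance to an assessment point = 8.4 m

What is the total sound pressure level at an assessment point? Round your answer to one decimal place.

81.7 dB SPL

Propagate each source to the receiver with L = L_ref − 20·log₁₀(r/r_ref), then add intensities.
pump: 89 − 20·log₁₀(9.5/4.0) = 89 − 7.51 = 81.49 dB SPL.
server rack: 61 − 20·log₁₀(2.1/1.1) = 61 − 5.62 = 55.38 dB SPL.
blower: 83 − 20·log₁₀(8.4/1.6) = 83 − 14.40 = 68.60 dB SPL.
Σ 10^(L/10) = 1.484e+08 → L_total = 10·log₁₀(1.484e+08) = 81.71 dB SPL.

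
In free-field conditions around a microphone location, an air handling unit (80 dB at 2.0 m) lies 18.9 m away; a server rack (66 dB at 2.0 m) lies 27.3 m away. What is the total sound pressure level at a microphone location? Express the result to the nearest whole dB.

Apply inverse-square spreading to bring every level to the receiver, then sum 10^(L/10).
air handling unit: 80 − 20·log₁₀(18.9/2.0) = 80 − 19.51 = 60.49 dB.
server rack: 66 − 20·log₁₀(27.3/2.0) = 66 − 22.70 = 43.30 dB.
Σ 10^(L/10) = 1.141e+06 → L_total = 10·log₁₀(1.141e+06) = 60.57 dB.

61 dB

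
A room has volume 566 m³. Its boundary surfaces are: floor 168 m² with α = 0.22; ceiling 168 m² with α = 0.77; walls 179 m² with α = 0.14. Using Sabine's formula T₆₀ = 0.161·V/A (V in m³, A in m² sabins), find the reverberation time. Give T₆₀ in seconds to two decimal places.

0.48 s

Total absorption A = 168·0.22 + 168·0.77 + 179·0.14 = 191.38 m² sabins.
T₆₀ = 0.161 × 566 / 191.38 = 0.476 s.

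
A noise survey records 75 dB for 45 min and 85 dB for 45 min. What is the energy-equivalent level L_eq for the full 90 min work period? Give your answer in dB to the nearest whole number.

82 dB

L_eq = 10·log₁₀[(1/T)·Σ tᵢ·10^(Lᵢ/10)] with T = 90 min.
Σ tᵢ·10^(Lᵢ/10) = 45·10^(75/10) + 45·10^(85/10) = 1.565e+10.
L_eq = 10·log₁₀(1.565e+10/90) = 82.40 dB.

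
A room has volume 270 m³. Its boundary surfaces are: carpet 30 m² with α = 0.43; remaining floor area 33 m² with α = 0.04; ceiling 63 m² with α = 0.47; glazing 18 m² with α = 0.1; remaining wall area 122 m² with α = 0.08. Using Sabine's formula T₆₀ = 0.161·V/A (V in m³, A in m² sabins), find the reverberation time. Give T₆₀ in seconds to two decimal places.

0.78 s

Total absorption A = 30·0.43 + 33·0.04 + 63·0.47 + 18·0.1 + 122·0.08 = 55.39 m² sabins.
T₆₀ = 0.161·V/A = 0.161·270/55.39 = 0.785 s.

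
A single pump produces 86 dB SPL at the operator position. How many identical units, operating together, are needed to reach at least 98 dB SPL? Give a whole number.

16

N identical sources give L₁ + 10·log₁₀ N, so require 10·log₁₀ N ≥ 98 − 86 = 12.0 dB.
N ≥ 10^(12.0/10) = 15.849, so N = 16.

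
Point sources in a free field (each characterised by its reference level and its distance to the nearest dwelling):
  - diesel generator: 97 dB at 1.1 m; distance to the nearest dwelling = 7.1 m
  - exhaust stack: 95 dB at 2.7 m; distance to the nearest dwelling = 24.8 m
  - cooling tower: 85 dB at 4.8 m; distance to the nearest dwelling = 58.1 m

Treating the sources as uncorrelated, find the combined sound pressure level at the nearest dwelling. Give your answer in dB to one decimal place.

Propagate each source to the receiver with L = L_ref − 20·log₁₀(r/r_ref), then add intensities.
diesel generator: 97 − 20·log₁₀(7.1/1.1) = 97 − 16.20 = 80.80 dB.
exhaust stack: 95 − 20·log₁₀(24.8/2.7) = 95 − 19.26 = 75.74 dB.
cooling tower: 85 − 20·log₁₀(58.1/4.8) = 85 − 21.66 = 63.34 dB.
Σ 10^(L/10) = 1.599e+08 → L_total = 10·log₁₀(1.599e+08) = 82.04 dB.

82.0 dB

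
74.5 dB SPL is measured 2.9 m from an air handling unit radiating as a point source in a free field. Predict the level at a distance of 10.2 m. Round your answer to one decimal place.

63.6 dB SPL

Spherical spreading from a point source gives a 20·log₁₀(r₂/r₁) drop.
L₂ = 74.5 − 20·log₁₀(10.2/2.9) = 74.5 − 10.924 = 63.58 dB SPL.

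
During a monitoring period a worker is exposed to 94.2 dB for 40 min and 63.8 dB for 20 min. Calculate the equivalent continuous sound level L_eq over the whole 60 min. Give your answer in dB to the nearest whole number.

The energy average is taken in the linear domain: L_eq = 10·log₁₀[(Σ tᵢ·10^(Lᵢ/10))/T], T = 60 min.
Σ tᵢ·10^(Lᵢ/10) = 40·10^(94.2/10) + 20·10^(63.8/10) = 1.053e+11.
L_eq = 10·log₁₀(1.053e+11/60) = 92.44 dB.

92 dB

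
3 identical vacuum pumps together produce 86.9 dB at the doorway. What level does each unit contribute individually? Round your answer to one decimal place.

82.1 dB

3 equal contributions raise the level by 10·log₁₀ 3 = 4.771 dB, so each unit alone gives 86.9 − 4.771.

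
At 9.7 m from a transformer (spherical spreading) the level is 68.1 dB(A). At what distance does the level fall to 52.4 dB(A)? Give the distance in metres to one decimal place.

Point-source spreading drops the level by 20·log₁₀(r₂/r₁); inverting, r₂/r₁ = 10^(ΔL/20).
r₂ = 9.7·10^((68.1−52.4)/20) = 9.7·10^(15.7/20) = 59.13 m.

59.1 m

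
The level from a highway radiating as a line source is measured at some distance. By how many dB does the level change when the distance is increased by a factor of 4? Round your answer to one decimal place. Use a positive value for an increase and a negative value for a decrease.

Line-source spreading: ΔL = −10·log₁₀(r₂/r₁).
ΔL = −10·log₁₀(4) = -6.02 dB.

-6.0 dB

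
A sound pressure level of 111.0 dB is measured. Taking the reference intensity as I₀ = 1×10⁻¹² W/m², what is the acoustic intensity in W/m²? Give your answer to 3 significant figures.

I/I₀ = 10^(111.0/10) = 1.259e+11, so I = 1.259e+11 × 10⁻¹² W/m².

0.126 W/m²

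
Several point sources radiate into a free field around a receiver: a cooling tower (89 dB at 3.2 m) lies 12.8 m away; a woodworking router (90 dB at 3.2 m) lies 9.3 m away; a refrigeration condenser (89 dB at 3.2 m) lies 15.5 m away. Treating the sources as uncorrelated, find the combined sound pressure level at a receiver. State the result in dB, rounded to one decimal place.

83.1 dB

First find each source's level at the receiver (point-source: −20·log₁₀(r/r_ref)), then combine on an intensity basis.
cooling tower: 89 − 20·log₁₀(12.8/3.2) = 89 − 12.04 = 76.96 dB.
woodworking router: 90 − 20·log₁₀(9.3/3.2) = 90 − 9.27 = 80.73 dB.
refrigeration condenser: 89 − 20·log₁₀(15.5/3.2) = 89 − 13.70 = 75.30 dB.
Σ 10^(L/10) = 2.019e+08 → L_total = 10·log₁₀(2.019e+08) = 83.05 dB.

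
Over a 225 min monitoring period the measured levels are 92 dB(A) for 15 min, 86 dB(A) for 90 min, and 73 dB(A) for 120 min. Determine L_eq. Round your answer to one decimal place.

84.4 dB(A)

L_eq = 10·log₁₀[(1/T)·Σ tᵢ·10^(Lᵢ/10)] with T = 225 min.
Σ tᵢ·10^(Lᵢ/10) = 15·10^(92/10) + 90·10^(86/10) + 120·10^(73/10) = 6.200e+10.
L_eq = 10·log₁₀(6.200e+10/225) = 84.40 dB(A).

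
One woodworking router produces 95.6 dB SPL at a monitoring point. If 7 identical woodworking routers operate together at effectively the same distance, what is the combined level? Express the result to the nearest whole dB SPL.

104 dB SPL

N identical incoherent sources raise the level by 10·log₁₀ N.
L_total = 95.6 + 10·log₁₀(7) = 95.6 + 8.451 = 104.05 dB SPL.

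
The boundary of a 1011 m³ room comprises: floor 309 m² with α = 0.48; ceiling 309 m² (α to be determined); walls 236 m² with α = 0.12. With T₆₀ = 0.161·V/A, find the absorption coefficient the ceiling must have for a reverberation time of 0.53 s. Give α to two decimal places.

Required total absorption A = 0.161·1011/0.53 = 307.12 m².
Absorption from the other surfaces = 309·0.48 + 236·0.12 = 176.64 m², so the ceiling must supply 130.48 m² over 309 m².
α = 130.48/309 = 0.422.

0.42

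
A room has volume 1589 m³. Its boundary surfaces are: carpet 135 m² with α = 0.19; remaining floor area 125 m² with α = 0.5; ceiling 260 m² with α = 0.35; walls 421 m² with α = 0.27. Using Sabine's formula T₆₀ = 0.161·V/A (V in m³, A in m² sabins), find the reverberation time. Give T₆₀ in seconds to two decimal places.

Total absorption A = 135·0.19 + 125·0.5 + 260·0.35 + 421·0.27 = 292.82 m² sabins.
T₆₀ = 0.161 × 1589 / 292.82 = 0.874 s.

0.87 s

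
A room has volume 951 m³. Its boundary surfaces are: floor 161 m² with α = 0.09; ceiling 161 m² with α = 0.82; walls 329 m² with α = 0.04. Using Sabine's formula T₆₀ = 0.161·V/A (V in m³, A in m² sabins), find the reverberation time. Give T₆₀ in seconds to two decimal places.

0.96 s

Summing Sᵢαᵢ: 161·0.09 + 161·0.82 + 329·0.04 = 159.67 m².
T₆₀ = 0.161·V/A = 0.161·951/159.67 = 0.959 s.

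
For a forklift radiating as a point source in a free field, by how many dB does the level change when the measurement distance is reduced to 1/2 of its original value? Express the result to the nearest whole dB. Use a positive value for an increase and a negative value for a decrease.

+6 dB

Point-source spreading: ΔL = −20·log₁₀(r₂/r₁).
ΔL = −20·log₁₀(0.5) = +6.02 dB.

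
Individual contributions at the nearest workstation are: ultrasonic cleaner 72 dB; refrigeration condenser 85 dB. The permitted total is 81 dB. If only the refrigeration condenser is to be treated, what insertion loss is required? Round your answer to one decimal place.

4.6 dB

The untreated sources together contribute 10^(72/10) = 1.585e+07, i.e. 72.00 dB.
To meet 81 dB overall, the treated refrigeration condenser may contribute at most 10^(81/10) − 1.585e+07 = 1.100e+08, i.e. 80.42 dB.
So the refrigeration condenser must be reduced from 85 to 80.42 dB: IL = 4.58 dB.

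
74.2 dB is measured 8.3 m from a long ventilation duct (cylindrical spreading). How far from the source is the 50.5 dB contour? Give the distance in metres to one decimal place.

1945.7 m

Line-source spreading drops the level by 10·log₁₀(r₂/r₁); inverting, r₂/r₁ = 10^(ΔL/10).
r₂ = 8.3·10^((74.2−50.5)/10) = 8.3·10^(23.7/10) = 1945.71 m.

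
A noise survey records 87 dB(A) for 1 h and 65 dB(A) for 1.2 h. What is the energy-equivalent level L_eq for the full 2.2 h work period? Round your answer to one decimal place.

83.6 dB(A)

The energy average is taken in the linear domain: L_eq = 10·log₁₀[(Σ tᵢ·10^(Lᵢ/10))/T], T = 2.2 h.
Σ tᵢ·10^(Lᵢ/10) = 1·10^(87/10) + 1.2·10^(65/10) = 5.050e+08.
L_eq = 10·log₁₀(5.050e+08/2.2) = 83.61 dB(A).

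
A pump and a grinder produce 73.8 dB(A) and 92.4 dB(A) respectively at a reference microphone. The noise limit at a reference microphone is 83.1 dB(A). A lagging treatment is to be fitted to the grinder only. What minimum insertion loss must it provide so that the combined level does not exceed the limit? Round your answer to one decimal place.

The untreated sources together contribute 10^(73.8/10) = 2.399e+07, i.e. 73.80 dB(A).
The limit corresponds to 10^(83.1/10) = 2.042e+08; subtracting the fixed part leaves 1.802e+08 for the grinder, i.e. 82.56 dB(A).
Required insertion loss = 92.4 − 82.56 = 9.84 dB.

9.8 dB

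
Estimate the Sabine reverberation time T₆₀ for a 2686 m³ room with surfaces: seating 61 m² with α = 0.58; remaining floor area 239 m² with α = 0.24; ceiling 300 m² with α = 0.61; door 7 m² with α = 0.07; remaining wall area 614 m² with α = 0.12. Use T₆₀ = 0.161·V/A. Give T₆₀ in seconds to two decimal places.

Total absorption A = 61·0.58 + 239·0.24 + 300·0.61 + 7·0.07 + 614·0.12 = 349.91 m² sabins.
T₆₀ = 0.161·V/A = 0.161·2686/349.91 = 1.236 s.

1.24 s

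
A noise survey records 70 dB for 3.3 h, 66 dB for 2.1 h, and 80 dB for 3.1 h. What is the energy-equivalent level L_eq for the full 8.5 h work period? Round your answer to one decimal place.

The energy average is taken in the linear domain: L_eq = 10·log₁₀[(Σ tᵢ·10^(Lᵢ/10))/T], T = 8.5 h.
Σ tᵢ·10^(Lᵢ/10) = 3.3·10^(70/10) + 2.1·10^(66/10) + 3.1·10^(80/10) = 3.514e+08.
L_eq = 10·log₁₀(3.514e+08/8.5) = 76.16 dB.

76.2 dB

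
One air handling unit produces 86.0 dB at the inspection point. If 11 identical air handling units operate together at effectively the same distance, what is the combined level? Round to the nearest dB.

96 dB

N identical incoherent sources raise the level by 10·log₁₀ N.
L_total = 86.0 + 10·log₁₀(11) = 86.0 + 10.414 = 96.41 dB.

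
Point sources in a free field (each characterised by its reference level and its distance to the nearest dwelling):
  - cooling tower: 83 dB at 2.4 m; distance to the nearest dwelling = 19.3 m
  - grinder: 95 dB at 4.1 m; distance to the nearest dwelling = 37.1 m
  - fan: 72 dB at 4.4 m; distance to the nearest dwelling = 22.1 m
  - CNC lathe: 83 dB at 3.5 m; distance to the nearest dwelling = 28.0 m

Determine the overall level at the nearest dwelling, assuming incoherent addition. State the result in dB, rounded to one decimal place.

First find each source's level at the receiver (point-source: −20·log₁₀(r/r_ref)), then combine on an intensity basis.
cooling tower: 83 − 20·log₁₀(19.3/2.4) = 83 − 18.11 = 64.89 dB.
grinder: 95 − 20·log₁₀(37.1/4.1) = 95 − 19.13 = 75.87 dB.
fan: 72 − 20·log₁₀(22.1/4.4) = 72 − 14.02 = 57.98 dB.
CNC lathe: 83 − 20·log₁₀(28.0/3.5) = 83 − 18.06 = 64.94 dB.
Σ 10^(L/10) = 4.545e+07 → L_total = 10·log₁₀(4.545e+07) = 76.58 dB.

76.6 dB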